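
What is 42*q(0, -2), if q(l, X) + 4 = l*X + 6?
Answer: 84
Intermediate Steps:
q(l, X) = 2 + X*l (q(l, X) = -4 + (l*X + 6) = -4 + (X*l + 6) = -4 + (6 + X*l) = 2 + X*l)
42*q(0, -2) = 42*(2 - 2*0) = 42*(2 + 0) = 42*2 = 84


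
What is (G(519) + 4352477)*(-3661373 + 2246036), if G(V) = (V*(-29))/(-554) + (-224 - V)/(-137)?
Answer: -467552010593810835/75898 ≈ -6.1603e+12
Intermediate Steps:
G(V) = 224/137 + 4527*V/75898 (G(V) = -29*V*(-1/554) + (-224 - V)*(-1/137) = 29*V/554 + (224/137 + V/137) = 224/137 + 4527*V/75898)
(G(519) + 4352477)*(-3661373 + 2246036) = ((224/137 + (4527/75898)*519) + 4352477)*(-3661373 + 2246036) = ((224/137 + 2349513/75898) + 4352477)*(-1415337) = (2473609/75898 + 4352477)*(-1415337) = (330346772955/75898)*(-1415337) = -467552010593810835/75898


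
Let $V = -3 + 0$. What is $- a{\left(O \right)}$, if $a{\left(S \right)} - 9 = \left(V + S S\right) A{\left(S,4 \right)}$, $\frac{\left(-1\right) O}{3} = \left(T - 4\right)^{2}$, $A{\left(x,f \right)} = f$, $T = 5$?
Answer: $-33$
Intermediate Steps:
$V = -3$
$O = -3$ ($O = - 3 \left(5 - 4\right)^{2} = - 3 \cdot 1^{2} = \left(-3\right) 1 = -3$)
$a{\left(S \right)} = -3 + 4 S^{2}$ ($a{\left(S \right)} = 9 + \left(-3 + S S\right) 4 = 9 + \left(-3 + S^{2}\right) 4 = 9 + \left(-12 + 4 S^{2}\right) = -3 + 4 S^{2}$)
$- a{\left(O \right)} = - (-3 + 4 \left(-3\right)^{2}) = - (-3 + 4 \cdot 9) = - (-3 + 36) = \left(-1\right) 33 = -33$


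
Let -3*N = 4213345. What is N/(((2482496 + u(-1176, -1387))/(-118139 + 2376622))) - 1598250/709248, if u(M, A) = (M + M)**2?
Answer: -1757572366918597/4440779040 ≈ -3.9578e+5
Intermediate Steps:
N = -4213345/3 (N = -1/3*4213345 = -4213345/3 ≈ -1.4044e+6)
u(M, A) = 4*M**2 (u(M, A) = (2*M)**2 = 4*M**2)
N/(((2482496 + u(-1176, -1387))/(-118139 + 2376622))) - 1598250/709248 = -4213345*(-118139 + 2376622)/(2482496 + 4*(-1176)**2)/3 - 1598250/709248 = -4213345*2258483/(2482496 + 4*1382976)/3 - 1598250*1/709248 = -4213345*2258483/(2482496 + 5531904)/3 - 266375/118208 = -4213345/(3*(8014400*(1/2258483))) - 266375/118208 = -4213345/(3*8014400/2258483) - 266375/118208 = -4213345/3*2258483/8014400 - 266375/118208 = -1903153611127/4808640 - 266375/118208 = -1757572366918597/4440779040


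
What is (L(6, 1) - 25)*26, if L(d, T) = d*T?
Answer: -494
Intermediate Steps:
L(d, T) = T*d
(L(6, 1) - 25)*26 = (1*6 - 25)*26 = (6 - 25)*26 = -19*26 = -494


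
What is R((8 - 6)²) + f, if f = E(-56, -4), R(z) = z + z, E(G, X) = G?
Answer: -48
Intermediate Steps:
R(z) = 2*z
f = -56
R((8 - 6)²) + f = 2*(8 - 6)² - 56 = 2*2² - 56 = 2*4 - 56 = 8 - 56 = -48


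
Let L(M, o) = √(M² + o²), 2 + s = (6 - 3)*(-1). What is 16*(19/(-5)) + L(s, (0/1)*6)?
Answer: -279/5 ≈ -55.800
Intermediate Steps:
s = -5 (s = -2 + (6 - 3)*(-1) = -2 + 3*(-1) = -2 - 3 = -5)
16*(19/(-5)) + L(s, (0/1)*6) = 16*(19/(-5)) + √((-5)² + ((0/1)*6)²) = 16*(19*(-⅕)) + √(25 + ((0*1)*6)²) = 16*(-19/5) + √(25 + (0*6)²) = -304/5 + √(25 + 0²) = -304/5 + √(25 + 0) = -304/5 + √25 = -304/5 + 5 = -279/5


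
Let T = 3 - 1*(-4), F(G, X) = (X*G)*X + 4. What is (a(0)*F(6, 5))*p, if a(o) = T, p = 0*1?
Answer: 0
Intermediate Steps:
p = 0
F(G, X) = 4 + G*X² (F(G, X) = (G*X)*X + 4 = G*X² + 4 = 4 + G*X²)
T = 7 (T = 3 + 4 = 7)
a(o) = 7
(a(0)*F(6, 5))*p = (7*(4 + 6*5²))*0 = (7*(4 + 6*25))*0 = (7*(4 + 150))*0 = (7*154)*0 = 1078*0 = 0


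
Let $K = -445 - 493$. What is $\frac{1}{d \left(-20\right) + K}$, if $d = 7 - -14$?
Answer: $- \frac{1}{1358} \approx -0.00073638$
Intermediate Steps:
$d = 21$ ($d = 7 + 14 = 21$)
$K = -938$
$\frac{1}{d \left(-20\right) + K} = \frac{1}{21 \left(-20\right) - 938} = \frac{1}{-420 - 938} = \frac{1}{-1358} = - \frac{1}{1358}$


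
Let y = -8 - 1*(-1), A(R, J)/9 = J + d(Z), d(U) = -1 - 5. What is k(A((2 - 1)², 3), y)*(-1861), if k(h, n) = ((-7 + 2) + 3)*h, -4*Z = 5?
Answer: -100494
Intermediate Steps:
Z = -5/4 (Z = -¼*5 = -5/4 ≈ -1.2500)
d(U) = -6
A(R, J) = -54 + 9*J (A(R, J) = 9*(J - 6) = 9*(-6 + J) = -54 + 9*J)
y = -7 (y = -8 + 1 = -7)
k(h, n) = -2*h (k(h, n) = (-5 + 3)*h = -2*h)
k(A((2 - 1)², 3), y)*(-1861) = -2*(-54 + 9*3)*(-1861) = -2*(-54 + 27)*(-1861) = -2*(-27)*(-1861) = 54*(-1861) = -100494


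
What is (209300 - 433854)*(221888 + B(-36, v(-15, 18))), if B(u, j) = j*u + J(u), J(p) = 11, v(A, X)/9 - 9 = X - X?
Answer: -49173508582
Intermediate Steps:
v(A, X) = 81 (v(A, X) = 81 + 9*(X - X) = 81 + 9*0 = 81 + 0 = 81)
B(u, j) = 11 + j*u (B(u, j) = j*u + 11 = 11 + j*u)
(209300 - 433854)*(221888 + B(-36, v(-15, 18))) = (209300 - 433854)*(221888 + (11 + 81*(-36))) = -224554*(221888 + (11 - 2916)) = -224554*(221888 - 2905) = -224554*218983 = -49173508582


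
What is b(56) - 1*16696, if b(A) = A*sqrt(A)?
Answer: -16696 + 112*sqrt(14) ≈ -16277.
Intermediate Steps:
b(A) = A**(3/2)
b(56) - 1*16696 = 56**(3/2) - 1*16696 = 112*sqrt(14) - 16696 = -16696 + 112*sqrt(14)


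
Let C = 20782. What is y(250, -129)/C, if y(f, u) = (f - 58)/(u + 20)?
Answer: -96/1132619 ≈ -8.4759e-5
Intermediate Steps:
y(f, u) = (-58 + f)/(20 + u)
y(250, -129)/C = ((-58 + 250)/(20 - 129))/20782 = (192/(-109))*(1/20782) = -1/109*192*(1/20782) = -192/109*1/20782 = -96/1132619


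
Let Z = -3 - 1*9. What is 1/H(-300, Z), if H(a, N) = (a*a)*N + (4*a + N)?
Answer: -1/1081212 ≈ -9.2489e-7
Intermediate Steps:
Z = -12 (Z = -3 - 9 = -12)
H(a, N) = N + 4*a + N*a² (H(a, N) = a²*N + (N + 4*a) = N*a² + (N + 4*a) = N + 4*a + N*a²)
1/H(-300, Z) = 1/(-12 + 4*(-300) - 12*(-300)²) = 1/(-12 - 1200 - 12*90000) = 1/(-12 - 1200 - 1080000) = 1/(-1081212) = -1/1081212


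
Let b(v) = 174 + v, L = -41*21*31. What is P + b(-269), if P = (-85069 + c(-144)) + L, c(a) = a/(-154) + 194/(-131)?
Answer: -1128286891/10087 ≈ -1.1186e+5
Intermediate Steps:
c(a) = -194/131 - a/154 (c(a) = a*(-1/154) + 194*(-1/131) = -a/154 - 194/131 = -194/131 - a/154)
L = -26691 (L = -861*31 = -26691)
P = -1127328626/10087 (P = (-85069 + (-194/131 - 1/154*(-144))) - 26691 = (-85069 + (-194/131 + 72/77)) - 26691 = (-85069 - 5506/10087) - 26691 = -858096509/10087 - 26691 = -1127328626/10087 ≈ -1.1176e+5)
P + b(-269) = -1127328626/10087 + (174 - 269) = -1127328626/10087 - 95 = -1128286891/10087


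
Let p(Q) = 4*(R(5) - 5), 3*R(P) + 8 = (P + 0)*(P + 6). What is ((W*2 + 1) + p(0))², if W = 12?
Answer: 41209/9 ≈ 4578.8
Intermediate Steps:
R(P) = -8/3 + P*(6 + P)/3 (R(P) = -8/3 + ((P + 0)*(P + 6))/3 = -8/3 + (P*(6 + P))/3 = -8/3 + P*(6 + P)/3)
p(Q) = 128/3 (p(Q) = 4*((-8/3 + 2*5 + (⅓)*5²) - 5) = 4*((-8/3 + 10 + (⅓)*25) - 5) = 4*((-8/3 + 10 + 25/3) - 5) = 4*(47/3 - 5) = 4*(32/3) = 128/3)
((W*2 + 1) + p(0))² = ((12*2 + 1) + 128/3)² = ((24 + 1) + 128/3)² = (25 + 128/3)² = (203/3)² = 41209/9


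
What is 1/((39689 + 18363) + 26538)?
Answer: 1/84590 ≈ 1.1822e-5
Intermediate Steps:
1/((39689 + 18363) + 26538) = 1/(58052 + 26538) = 1/84590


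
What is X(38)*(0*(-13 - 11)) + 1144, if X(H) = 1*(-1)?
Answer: 1144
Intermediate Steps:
X(H) = -1
X(38)*(0*(-13 - 11)) + 1144 = -0*(-13 - 11) + 1144 = -0*(-24) + 1144 = -1*0 + 1144 = 0 + 1144 = 1144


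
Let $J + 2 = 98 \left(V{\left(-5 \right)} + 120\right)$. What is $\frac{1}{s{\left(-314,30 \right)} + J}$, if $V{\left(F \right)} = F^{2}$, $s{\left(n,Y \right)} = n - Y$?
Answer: $\frac{1}{13864} \approx 7.2129 \cdot 10^{-5}$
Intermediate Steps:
$J = 14208$ ($J = -2 + 98 \left(\left(-5\right)^{2} + 120\right) = -2 + 98 \left(25 + 120\right) = -2 + 98 \cdot 145 = -2 + 14210 = 14208$)
$\frac{1}{s{\left(-314,30 \right)} + J} = \frac{1}{\left(-314 - 30\right) + 14208} = \frac{1}{-344 + 14208} = \frac{1}{13864}$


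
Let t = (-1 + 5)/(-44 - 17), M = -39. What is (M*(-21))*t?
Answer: -3276/61 ≈ -53.705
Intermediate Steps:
t = -4/61 (t = 4/(-61) = 4*(-1/61) = -4/61 ≈ -0.065574)
(M*(-21))*t = -39*(-21)*(-4/61) = 819*(-4/61) = -3276/61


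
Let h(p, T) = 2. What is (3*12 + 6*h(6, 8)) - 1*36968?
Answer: -36920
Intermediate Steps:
(3*12 + 6*h(6, 8)) - 1*36968 = (3*12 + 6*2) - 1*36968 = (36 + 12) - 36968 = 48 - 36968 = -36920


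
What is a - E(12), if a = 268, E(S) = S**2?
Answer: 124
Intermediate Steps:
a - E(12) = 268 - 1*12**2 = 268 - 1*144 = 268 - 144 = 124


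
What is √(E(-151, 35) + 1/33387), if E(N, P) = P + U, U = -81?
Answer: I*√51275787987/33387 ≈ 6.7823*I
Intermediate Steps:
E(N, P) = -81 + P (E(N, P) = P - 81 = -81 + P)
√(E(-151, 35) + 1/33387) = √((-81 + 35) + 1/33387) = √(-46 + 1/33387) = √(-1535801/33387) = I*√51275787987/33387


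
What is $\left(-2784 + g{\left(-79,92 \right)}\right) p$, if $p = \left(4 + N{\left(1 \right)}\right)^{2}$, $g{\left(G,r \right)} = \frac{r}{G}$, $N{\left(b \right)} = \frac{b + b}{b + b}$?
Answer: $- \frac{5500700}{79} \approx -69629.0$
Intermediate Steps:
$N{\left(b \right)} = 1$ ($N{\left(b \right)} = \frac{2 b}{2 b} = 2 b \frac{1}{2 b} = 1$)
$p = 25$ ($p = \left(4 + 1\right)^{2} = 5^{2} = 25$)
$\left(-2784 + g{\left(-79,92 \right)}\right) p = \left(-2784 + \frac{92}{-79}\right) 25 = \left(-2784 + 92 \left(- \frac{1}{79}\right)\right) 25 = \left(-2784 - \frac{92}{79}\right) 25 = \left(- \frac{220028}{79}\right) 25 = - \frac{5500700}{79}$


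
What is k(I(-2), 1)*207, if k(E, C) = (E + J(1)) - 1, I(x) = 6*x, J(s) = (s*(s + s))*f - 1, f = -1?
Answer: -3312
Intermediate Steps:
J(s) = -1 - 2*s² (J(s) = (s*(s + s))*(-1) - 1 = (s*(2*s))*(-1) - 1 = (2*s²)*(-1) - 1 = -2*s² - 1 = -1 - 2*s²)
k(E, C) = -4 + E (k(E, C) = (E + (-1 - 2*1²)) - 1 = (E + (-1 - 2*1)) - 1 = (E + (-1 - 2)) - 1 = (E - 3) - 1 = (-3 + E) - 1 = -4 + E)
k(I(-2), 1)*207 = (-4 + 6*(-2))*207 = (-4 - 12)*207 = -16*207 = -3312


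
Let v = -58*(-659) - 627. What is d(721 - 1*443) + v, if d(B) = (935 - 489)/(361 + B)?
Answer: 24023651/639 ≈ 37596.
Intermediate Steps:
v = 37595 (v = 38222 - 627 = 37595)
d(B) = 446/(361 + B)
d(721 - 1*443) + v = 446/(361 + (721 - 1*443)) + 37595 = 446/(361 + (721 - 443)) + 37595 = 446/(361 + 278) + 37595 = 446/639 + 37595 = 24023651/639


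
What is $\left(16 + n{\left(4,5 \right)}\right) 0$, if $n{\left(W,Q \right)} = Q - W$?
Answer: $0$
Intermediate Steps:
$\left(16 + n{\left(4,5 \right)}\right) 0 = \left(16 + \left(5 - 4\right)\right) 0 = \left(16 + 1\right) 0 = 17 \cdot 0 = 0$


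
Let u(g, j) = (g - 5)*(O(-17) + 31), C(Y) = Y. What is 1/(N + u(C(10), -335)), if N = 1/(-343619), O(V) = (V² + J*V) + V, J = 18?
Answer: -343619/5154286 ≈ -0.066667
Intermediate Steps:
O(V) = V² + 19*V (O(V) = (V² + 18*V) + V = V² + 19*V)
N = -1/343619 ≈ -2.9102e-6
u(g, j) = 15 - 3*g (u(g, j) = (g - 5)*(-17*(19 - 17) + 31) = (-5 + g)*(-17*2 + 31) = (-5 + g)*(-34 + 31) = (-5 + g)*(-3) = 15 - 3*g)
1/(N + u(C(10), -335)) = 1/(-1/343619 + (15 - 3*10)) = 1/(-1/343619 + (15 - 30)) = 1/(-1/343619 - 15) = 1/(-5154286/343619) = -343619/5154286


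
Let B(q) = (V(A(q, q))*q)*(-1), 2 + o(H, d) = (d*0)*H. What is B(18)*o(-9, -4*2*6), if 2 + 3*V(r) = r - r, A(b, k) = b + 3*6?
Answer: -24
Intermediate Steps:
A(b, k) = 18 + b (A(b, k) = b + 18 = 18 + b)
V(r) = -⅔ (V(r) = -⅔ + (r - r)/3 = -⅔ + (⅓)*0 = -⅔ + 0 = -⅔)
o(H, d) = -2 (o(H, d) = -2 + (d*0)*H = -2 + 0*H = -2 + 0 = -2)
B(q) = 2*q/3 (B(q) = -2*q/3*(-1) = 2*q/3)
B(18)*o(-9, -4*2*6) = ((⅔)*18)*(-2) = 12*(-2) = -24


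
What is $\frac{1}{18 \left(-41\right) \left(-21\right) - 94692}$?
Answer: $- \frac{1}{79194} \approx -1.2627 \cdot 10^{-5}$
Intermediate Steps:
$\frac{1}{18 \left(-41\right) \left(-21\right) - 94692} = \frac{1}{\left(-738\right) \left(-21\right) - 94692} = \frac{1}{15498 - 94692} = \frac{1}{-79194} = - \frac{1}{79194}$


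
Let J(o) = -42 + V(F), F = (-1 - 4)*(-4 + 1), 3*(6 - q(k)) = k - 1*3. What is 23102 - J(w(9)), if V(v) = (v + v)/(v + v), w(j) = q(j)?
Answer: 23143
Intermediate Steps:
q(k) = 7 - k/3 (q(k) = 6 - (k - 1*3)/3 = 6 - (k - 3)/3 = 6 - (-3 + k)/3 = 6 + (1 - k/3) = 7 - k/3)
F = 15 (F = -5*(-3) = 15)
w(j) = 7 - j/3
V(v) = 1 (V(v) = (2*v)/((2*v)) = (2*v)*(1/(2*v)) = 1)
J(o) = -41 (J(o) = -42 + 1 = -41)
23102 - J(w(9)) = 23102 - 1*(-41) = 23102 + 41 = 23143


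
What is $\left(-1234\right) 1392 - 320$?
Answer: $-1718048$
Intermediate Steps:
$\left(-1234\right) 1392 - 320 = -1717728 - 320 = -1718048$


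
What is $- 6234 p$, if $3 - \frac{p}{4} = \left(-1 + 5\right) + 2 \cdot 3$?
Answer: $174552$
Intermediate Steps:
$p = -28$ ($p = 12 - 4 \left(\left(-1 + 5\right) + 2 \cdot 3\right) = 12 - 4 \left(4 + 6\right) = 12 - 40 = -28$)
$- 6234 p = \left(-6234\right) \left(-28\right) = 174552$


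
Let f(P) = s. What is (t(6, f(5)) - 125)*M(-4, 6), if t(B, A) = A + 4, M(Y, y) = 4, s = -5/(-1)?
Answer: -464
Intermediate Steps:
s = 5 (s = -5*(-1) = 5)
f(P) = 5
t(B, A) = 4 + A
(t(6, f(5)) - 125)*M(-4, 6) = ((4 + 5) - 125)*4 = (9 - 125)*4 = -116*4 = -464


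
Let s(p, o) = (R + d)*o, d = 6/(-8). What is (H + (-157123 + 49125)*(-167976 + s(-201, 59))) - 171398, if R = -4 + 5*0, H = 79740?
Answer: 36342493659/2 ≈ 1.8171e+10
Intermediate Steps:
R = -4 (R = -4 + 0 = -4)
d = -¾ (d = 6*(-⅛) = -¾ ≈ -0.75000)
s(p, o) = -19*o/4 (s(p, o) = (-4 - ¾)*o = -19*o/4)
(H + (-157123 + 49125)*(-167976 + s(-201, 59))) - 171398 = (79740 + (-157123 + 49125)*(-167976 - 19/4*59)) - 171398 = (79740 - 107998*(-167976 - 1121/4)) - 171398 = (79740 - 107998*(-673025/4)) - 171398 = (79740 + 36342676975/2) - 171398 = 36342836455/2 - 171398 = 36342493659/2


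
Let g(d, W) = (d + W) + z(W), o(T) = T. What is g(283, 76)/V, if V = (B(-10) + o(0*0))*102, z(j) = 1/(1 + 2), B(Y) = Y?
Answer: -539/1530 ≈ -0.35229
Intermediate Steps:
z(j) = ⅓ (z(j) = 1/3 = ⅓)
V = -1020 (V = (-10 + 0*0)*102 = (-10 + 0)*102 = -10*102 = -1020)
g(d, W) = ⅓ + W + d (g(d, W) = (d + W) + ⅓ = (W + d) + ⅓ = ⅓ + W + d)
g(283, 76)/V = (⅓ + 76 + 283)/(-1020) = (1078/3)*(-1/1020) = -539/1530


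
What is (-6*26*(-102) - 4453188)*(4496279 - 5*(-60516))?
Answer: -21293861868084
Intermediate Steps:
(-6*26*(-102) - 4453188)*(4496279 - 5*(-60516)) = (-156*(-102) - 4453188)*(4496279 + 302580) = (15912 - 4453188)*4798859 = -4437276*4798859 = -21293861868084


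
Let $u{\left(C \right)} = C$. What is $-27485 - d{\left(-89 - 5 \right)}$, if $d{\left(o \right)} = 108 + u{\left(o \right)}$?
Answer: $-27499$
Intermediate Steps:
$d{\left(o \right)} = 108 + o$
$-27485 - d{\left(-89 - 5 \right)} = -27485 - \left(108 - 94\right) = -27485 - 14 = -27499$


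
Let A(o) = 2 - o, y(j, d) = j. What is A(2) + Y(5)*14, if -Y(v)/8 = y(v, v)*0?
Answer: 0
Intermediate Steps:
Y(v) = 0 (Y(v) = -8*v*0 = -8*0 = 0)
A(2) + Y(5)*14 = (2 - 1*2) + 0*14 = (2 - 2) + 0 = 0 + 0 = 0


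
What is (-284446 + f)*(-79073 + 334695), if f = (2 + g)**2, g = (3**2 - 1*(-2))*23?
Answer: -56088834862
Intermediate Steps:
g = 253 (g = (9 + 2)*23 = 11*23 = 253)
f = 65025 (f = (2 + 253)**2 = 255**2 = 65025)
(-284446 + f)*(-79073 + 334695) = (-284446 + 65025)*(-79073 + 334695) = -219421*255622 = -56088834862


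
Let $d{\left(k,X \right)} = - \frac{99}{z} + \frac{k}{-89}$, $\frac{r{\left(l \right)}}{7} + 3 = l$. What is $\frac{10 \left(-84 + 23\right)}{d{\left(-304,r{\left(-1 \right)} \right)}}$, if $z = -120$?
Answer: $- \frac{2171600}{15097} \approx -143.84$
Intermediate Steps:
$r{\left(l \right)} = -21 + 7 l$
$d{\left(k,X \right)} = \frac{33}{40} - \frac{k}{89}$ ($d{\left(k,X \right)} = - \frac{99}{-120} + \frac{k}{-89} = \left(-99\right) \left(- \frac{1}{120}\right) + k \left(- \frac{1}{89}\right) = \frac{33}{40} - \frac{k}{89}$)
$\frac{10 \left(-84 + 23\right)}{d{\left(-304,r{\left(-1 \right)} \right)}} = \frac{10 \left(-84 + 23\right)}{\frac{33}{40} - - \frac{304}{89}} = \frac{10 \left(-61\right)}{\frac{33}{40} + \frac{304}{89}} = - \frac{610}{\frac{15097}{3560}} = \left(-610\right) \frac{3560}{15097} = - \frac{2171600}{15097}$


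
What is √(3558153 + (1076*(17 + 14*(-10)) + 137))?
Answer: √3425942 ≈ 1850.9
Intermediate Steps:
√(3558153 + (1076*(17 + 14*(-10)) + 137)) = √(3558153 + (1076*(17 - 140) + 137)) = √(3558153 + (1076*(-123) + 137)) = √(3558153 + (-132348 + 137)) = √(3558153 - 132211) = √3425942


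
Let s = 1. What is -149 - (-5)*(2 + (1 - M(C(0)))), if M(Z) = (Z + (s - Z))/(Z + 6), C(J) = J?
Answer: -809/6 ≈ -134.83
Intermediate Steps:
M(Z) = 1/(6 + Z) (M(Z) = (Z + (1 - Z))/(Z + 6) = 1/(6 + Z))
-149 - (-5)*(2 + (1 - M(C(0)))) = -149 - (-5)*(2 + (1 - 1/(6 + 0))) = -149 - (-5)*(2 + (1 - 1/6)) = -149 - (-5)*(2 + 5/6) = -149 - (-5)*17/6 = -149 - 1*(-85/6) = -149 + 85/6 = -809/6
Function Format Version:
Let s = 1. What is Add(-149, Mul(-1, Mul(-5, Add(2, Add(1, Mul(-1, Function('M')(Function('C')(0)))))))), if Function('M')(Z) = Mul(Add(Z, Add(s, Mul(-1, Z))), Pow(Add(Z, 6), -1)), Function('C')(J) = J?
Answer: Rational(-809, 6) ≈ -134.83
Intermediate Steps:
Function('M')(Z) = Pow(Add(6, Z), -1) (Function('M')(Z) = Mul(Add(Z, Add(1, Mul(-1, Z))), Pow(Add(Z, 6), -1)) = Mul(1, Pow(Add(6, Z), -1)) = Pow(Add(6, Z), -1))
Add(-149, Mul(-1, Mul(-5, Add(2, Add(1, Mul(-1, Function('M')(Function('C')(0)))))))) = Add(-149, Mul(-1, Mul(-5, Add(2, Add(1, Mul(-1, Pow(Add(6, 0), -1))))))) = Add(-149, Mul(-1, Mul(-5, Add(2, Add(1, Mul(-1, Pow(6, -1))))))) = Add(-149, Mul(-1, Mul(-5, Add(2, Add(1, Mul(-1, Rational(1, 6))))))) = Add(-149, Mul(-1, Mul(-5, Add(2, Add(1, Rational(-1, 6)))))) = Add(-149, Mul(-1, Mul(-5, Add(2, Rational(5, 6))))) = Add(-149, Mul(-1, Mul(-5, Rational(17, 6)))) = Add(-149, Mul(-1, Rational(-85, 6))) = Add(-149, Rational(85, 6)) = Rational(-809, 6)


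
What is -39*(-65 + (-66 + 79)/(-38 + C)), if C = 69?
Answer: 78078/31 ≈ 2518.6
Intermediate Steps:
-39*(-65 + (-66 + 79)/(-38 + C)) = -39*(-65 + (-66 + 79)/(-38 + 69)) = -39*(-65 + 13/31) = -39*(-2002/31) = 78078/31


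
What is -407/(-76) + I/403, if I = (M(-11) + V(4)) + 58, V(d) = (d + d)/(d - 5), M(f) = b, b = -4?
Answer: 167517/30628 ≈ 5.4694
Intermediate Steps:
M(f) = -4
V(d) = 2*d/(-5 + d) (V(d) = (2*d)/(-5 + d) = 2*d/(-5 + d))
I = 46 (I = (-4 + 2*4/(-5 + 4)) + 58 = (-4 + 2*4/(-1)) + 58 = (-4 + 2*4*(-1)) + 58 = (-4 - 8) + 58 = -12 + 58 = 46)
-407/(-76) + I/403 = -407/(-76) + 46/403 = -407*(-1/76) + 46*(1/403) = 407/76 + 46/403 = 167517/30628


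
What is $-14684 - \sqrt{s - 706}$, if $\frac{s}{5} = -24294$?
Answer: $-14684 - 8 i \sqrt{1909} \approx -14684.0 - 349.54 i$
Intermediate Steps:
$s = -121470$ ($s = 5 \left(-24294\right) = -121470$)
$-14684 - \sqrt{s - 706} = -14684 - \sqrt{-121470 - 706} = -14684 - \sqrt{-122176} = -14684 - 8 i \sqrt{1909}$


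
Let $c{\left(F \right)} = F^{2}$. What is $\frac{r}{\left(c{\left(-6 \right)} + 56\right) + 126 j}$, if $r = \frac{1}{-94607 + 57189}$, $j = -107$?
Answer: $\frac{1}{501027020} \approx 1.9959 \cdot 10^{-9}$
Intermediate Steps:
$r = - \frac{1}{37418}$ ($r = \frac{1}{-37418} = - \frac{1}{37418} \approx -2.6725 \cdot 10^{-5}$)
$\frac{r}{\left(c{\left(-6 \right)} + 56\right) + 126 j} = - \frac{1}{37418 \left(\left(\left(-6\right)^{2} + 56\right) + 126 \left(-107\right)\right)} = - \frac{1}{37418 \left(\left(36 + 56\right) - 13482\right)} = - \frac{1}{37418 \left(92 - 13482\right)} = - \frac{1}{37418 \left(-13390\right)} = \left(- \frac{1}{37418}\right) \left(- \frac{1}{13390}\right) = \frac{1}{501027020}$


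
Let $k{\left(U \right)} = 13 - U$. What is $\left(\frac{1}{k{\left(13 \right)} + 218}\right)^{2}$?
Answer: $\frac{1}{47524} \approx 2.1042 \cdot 10^{-5}$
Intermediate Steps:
$\left(\frac{1}{k{\left(13 \right)} + 218}\right)^{2} = \left(\frac{1}{\left(13 - 13\right) + 218}\right)^{2} = \left(\frac{1}{0 + 218}\right)^{2} = \left(\frac{1}{218}\right)^{2} = \frac{1}{47524}$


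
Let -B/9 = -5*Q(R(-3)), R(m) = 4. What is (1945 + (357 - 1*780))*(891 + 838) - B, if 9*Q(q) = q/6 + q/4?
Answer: 7894589/3 ≈ 2.6315e+6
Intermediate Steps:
Q(q) = 5*q/108 (Q(q) = (q/6 + q/4)/9 = (5*q/12)/9 = 5*q/108)
B = 25/3 (B = -(-45)*(5/108)*4 = -(-45)*5/27 = -9*(-25/27) = 25/3 ≈ 8.3333)
(1945 + (357 - 1*780))*(891 + 838) - B = (1945 + (357 - 1*780))*(891 + 838) - 1*25/3 = (1945 + (357 - 780))*1729 - 25/3 = (1945 - 423)*1729 - 25/3 = 1522*1729 - 25/3 = 2631538 - 25/3 = 7894589/3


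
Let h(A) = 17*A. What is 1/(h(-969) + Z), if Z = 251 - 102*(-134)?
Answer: -1/2554 ≈ -0.00039154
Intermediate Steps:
Z = 13919 (Z = 251 + 13668 = 13919)
1/(h(-969) + Z) = 1/(17*(-969) + 13919) = 1/(-16473 + 13919) = 1/(-2554) = -1/2554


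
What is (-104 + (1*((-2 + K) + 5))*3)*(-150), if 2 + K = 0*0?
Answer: 15150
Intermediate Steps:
K = -2 (K = -2 + 0*0 = -2 + 0 = -2)
(-104 + (1*((-2 + K) + 5))*3)*(-150) = (-104 + (1*((-2 - 2) + 5))*3)*(-150) = (-104 + (1*(-4 + 5))*3)*(-150) = (-104 + (1*1)*3)*(-150) = (-104 + 1*3)*(-150) = (-104 + 3)*(-150) = -101*(-150) = 15150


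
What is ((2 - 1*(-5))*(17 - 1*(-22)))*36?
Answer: 9828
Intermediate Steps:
((2 - 1*(-5))*(17 - 1*(-22)))*36 = ((2 + 5)*(17 + 22))*36 = (7*39)*36 = 273*36 = 9828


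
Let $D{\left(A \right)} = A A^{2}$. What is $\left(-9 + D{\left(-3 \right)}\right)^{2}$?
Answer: $1296$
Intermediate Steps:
$D{\left(A \right)} = A^{3}$
$\left(-9 + D{\left(-3 \right)}\right)^{2} = \left(-9 + \left(-3\right)^{3}\right)^{2} = \left(-9 - 27\right)^{2} = \left(-36\right)^{2} = 1296$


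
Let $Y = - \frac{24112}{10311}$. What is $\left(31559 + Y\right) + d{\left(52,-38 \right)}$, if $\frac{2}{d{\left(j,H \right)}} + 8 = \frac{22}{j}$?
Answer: $\frac{64099469017}{2031267} \approx 31556.0$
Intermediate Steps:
$d{\left(j,H \right)} = \frac{2}{-8 + \frac{22}{j}}$
$Y = - \frac{24112}{10311}$ ($Y = \left(-24112\right) \frac{1}{10311} = - \frac{24112}{10311} \approx -2.3385$)
$\left(31559 + Y\right) + d{\left(52,-38 \right)} = \left(31559 - \frac{24112}{10311}\right) - \frac{52}{-11 + 4 \cdot 52} = \frac{325380737}{10311} - \frac{52}{-11 + 208} = \frac{325380737}{10311} - \frac{52}{197} = \frac{64099469017}{2031267}$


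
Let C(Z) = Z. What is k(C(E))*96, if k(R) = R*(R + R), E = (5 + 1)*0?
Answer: 0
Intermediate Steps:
E = 0 (E = 6*0 = 0)
k(R) = 2*R² (k(R) = R*(2*R) = 2*R²)
k(C(E))*96 = (2*0²)*96 = (2*0)*96 = 0*96 = 0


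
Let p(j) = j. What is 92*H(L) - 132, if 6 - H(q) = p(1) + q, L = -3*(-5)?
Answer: -1052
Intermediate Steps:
L = 15
H(q) = 5 - q (H(q) = 6 - (1 + q) = 6 + (-1 - q) = 5 - q)
92*H(L) - 132 = 92*(5 - 1*15) - 132 = 92*(5 - 15) - 132 = 92*(-10) - 132 = -920 - 132 = -1052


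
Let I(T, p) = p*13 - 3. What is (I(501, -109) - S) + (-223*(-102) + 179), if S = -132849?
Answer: 154354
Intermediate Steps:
I(T, p) = -3 + 13*p (I(T, p) = 13*p - 3 = -3 + 13*p)
(I(501, -109) - S) + (-223*(-102) + 179) = ((-3 + 13*(-109)) - 1*(-132849)) + (-223*(-102) + 179) = ((-3 - 1417) + 132849) + (22746 + 179) = (-1420 + 132849) + 22925 = 131429 + 22925 = 154354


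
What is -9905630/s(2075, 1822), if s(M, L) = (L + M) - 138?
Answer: -1415090/537 ≈ -2635.2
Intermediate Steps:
s(M, L) = -138 + L + M
-9905630/s(2075, 1822) = -9905630/(-138 + 1822 + 2075) = -9905630/3759 = -9905630*1/3759 = -1415090/537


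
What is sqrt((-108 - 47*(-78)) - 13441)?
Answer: I*sqrt(9883) ≈ 99.413*I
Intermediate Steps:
sqrt((-108 - 47*(-78)) - 13441) = sqrt((-108 + 3666) - 13441) = sqrt(3558 - 13441) = sqrt(-9883) = I*sqrt(9883)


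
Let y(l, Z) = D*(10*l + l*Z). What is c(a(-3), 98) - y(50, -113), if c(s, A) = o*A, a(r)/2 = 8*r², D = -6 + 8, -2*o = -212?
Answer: 20688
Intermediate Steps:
o = 106 (o = -½*(-212) = 106)
D = 2
y(l, Z) = 20*l + 2*Z*l (y(l, Z) = 2*(10*l + l*Z) = 2*(10*l + Z*l) = 20*l + 2*Z*l)
a(r) = 16*r² (a(r) = 2*(8*r²) = 16*r²)
c(s, A) = 106*A
c(a(-3), 98) - y(50, -113) = 106*98 - 2*50*(10 - 113) = 10388 - 2*50*(-103) = 10388 - 1*(-10300) = 10388 + 10300 = 20688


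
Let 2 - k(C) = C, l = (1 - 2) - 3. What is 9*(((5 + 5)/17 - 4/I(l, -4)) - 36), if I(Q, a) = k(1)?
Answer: -6030/17 ≈ -354.71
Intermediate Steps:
l = -4 (l = -1 - 3 = -4)
k(C) = 2 - C
I(Q, a) = 1 (I(Q, a) = 2 - 1*1 = 2 - 1 = 1)
9*(((5 + 5)/17 - 4/I(l, -4)) - 36) = 9*(((5 + 5)/17 - 4/1) - 36) = 9*((10*(1/17) - 4*1) - 36) = 9*((10/17 - 4) - 36) = 9*(-58/17 - 36) = 9*(-670/17) = -6030/17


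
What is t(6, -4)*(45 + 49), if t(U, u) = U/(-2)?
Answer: -282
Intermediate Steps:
t(U, u) = -U/2 (t(U, u) = U*(-½) = -U/2)
t(6, -4)*(45 + 49) = (-½*6)*(45 + 49) = -3*94 = -282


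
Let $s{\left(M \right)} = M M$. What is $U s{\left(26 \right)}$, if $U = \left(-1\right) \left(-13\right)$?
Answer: $8788$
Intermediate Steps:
$U = 13$
$s{\left(M \right)} = M^{2}$
$U s{\left(26 \right)} = 13 \cdot 26^{2} = 13 \cdot 676 = 8788$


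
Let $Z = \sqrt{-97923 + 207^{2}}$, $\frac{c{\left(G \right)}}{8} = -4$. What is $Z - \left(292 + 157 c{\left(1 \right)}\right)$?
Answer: $4732 + i \sqrt{55074} \approx 4732.0 + 234.68 i$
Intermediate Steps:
$c{\left(G \right)} = -32$ ($c{\left(G \right)} = 8 \left(-4\right) = -32$)
$Z = i \sqrt{55074}$ ($Z = \sqrt{-97923 + 42849} = \sqrt{-55074} = i \sqrt{55074} \approx 234.68 i$)
$Z - \left(292 + 157 c{\left(1 \right)}\right) = i \sqrt{55074} - -4732 = i \sqrt{55074} + \left(-292 + 5024\right) = i \sqrt{55074} + 4732 = 4732 + i \sqrt{55074}$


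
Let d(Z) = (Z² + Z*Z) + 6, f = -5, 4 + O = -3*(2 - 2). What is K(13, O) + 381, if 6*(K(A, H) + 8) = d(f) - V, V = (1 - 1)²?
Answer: 1147/3 ≈ 382.33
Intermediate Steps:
O = -4 (O = -4 - 3*(2 - 2) = -4 - 3*0 = -4 + 0 = -4)
V = 0 (V = 0² = 0)
d(Z) = 6 + 2*Z² (d(Z) = (Z² + Z²) + 6 = 2*Z² + 6 = 6 + 2*Z²)
K(A, H) = 4/3 (K(A, H) = -8 + ((6 + 2*(-5)²) - 1*0)/6 = -8 + ((6 + 2*25) + 0)/6 = -8 + ((6 + 50) + 0)/6 = -8 + (56 + 0)/6 = -8 + (⅙)*56 = -8 + 28/3 = 4/3)
K(13, O) + 381 = 4/3 + 381 = 1147/3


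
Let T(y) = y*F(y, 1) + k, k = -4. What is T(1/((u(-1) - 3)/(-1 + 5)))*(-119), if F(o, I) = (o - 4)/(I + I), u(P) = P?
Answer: 357/2 ≈ 178.50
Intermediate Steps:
F(o, I) = (-4 + o)/(2*I) (F(o, I) = (-4 + o)/((2*I)) = (-4 + o)*(1/(2*I)) = (-4 + o)/(2*I))
T(y) = -4 + y*(-2 + y/2) (T(y) = y*((½)*(-4 + y)/1) - 4 = y*((½)*1*(-4 + y)) - 4 = y*(-2 + y/2) - 4 = -4 + y*(-2 + y/2))
T(1/((u(-1) - 3)/(-1 + 5)))*(-119) = (-4 + (1/((-1 - 3)/(-1 + 5)))*(-4 + 1/((-1 - 3)/(-1 + 5)))/2)*(-119) = (-4 + (1/(-4/4))*(-4 + 1/(-4/4))/2)*(-119) = (-4 + (1/(-4*¼))*(-4 + 1/(-4*¼))/2)*(-119) = (-4 + (1/(-1))*(-4 + 1/(-1))/2)*(-119) = (-4 + (1*(-1))*(-4 + 1*(-1))/2)*(-119) = (-4 + (½)*(-1)*(-4 - 1))*(-119) = (-4 + (½)*(-1)*(-5))*(-119) = (-4 + 5/2)*(-119) = -3/2*(-119) = 357/2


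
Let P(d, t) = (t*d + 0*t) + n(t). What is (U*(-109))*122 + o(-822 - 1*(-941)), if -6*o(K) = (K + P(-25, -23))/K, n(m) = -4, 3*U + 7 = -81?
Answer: 139256311/357 ≈ 3.9007e+5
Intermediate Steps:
U = -88/3 (U = -7/3 + (⅓)*(-81) = -7/3 - 27 = -88/3 ≈ -29.333)
P(d, t) = -4 + d*t (P(d, t) = (t*d + 0*t) - 4 = (d*t + 0) - 4 = d*t - 4 = -4 + d*t)
o(K) = -(571 + K)/(6*K) (o(K) = -(K + (-4 - 25*(-23)))/(6*K) = -(K + (-4 + 575))/(6*K) = -(K + 571)/(6*K) = -(571 + K)/(6*K))
(U*(-109))*122 + o(-822 - 1*(-941)) = -88/3*(-109)*122 + (-571 - (-822 - 1*(-941)))/(6*(-822 - 1*(-941))) = (9592/3)*122 + (-571 - (-822 + 941))/(6*(-822 + 941)) = 1170224/3 + (⅙)*(-571 - 1*119)/119 = 1170224/3 + (⅙)*(1/119)*(-571 - 119) = 1170224/3 + (⅙)*(1/119)*(-690) = 1170224/3 - 115/119 = 139256311/357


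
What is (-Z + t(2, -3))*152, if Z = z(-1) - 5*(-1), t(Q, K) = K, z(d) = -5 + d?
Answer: -304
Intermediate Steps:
Z = -1 (Z = (-5 - 1) - 5*(-1) = -6 + 5 = -1)
(-Z + t(2, -3))*152 = (-1*(-1) - 3)*152 = (1 - 3)*152 = -2*152 = -304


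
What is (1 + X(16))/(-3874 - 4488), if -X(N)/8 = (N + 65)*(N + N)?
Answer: 20735/8362 ≈ 2.4797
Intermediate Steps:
X(N) = -16*N*(65 + N) (X(N) = -8*(N + 65)*(N + N) = -8*(65 + N)*2*N = -16*N*(65 + N))
(1 + X(16))/(-3874 - 4488) = (1 - 16*16*(65 + 16))/(-3874 - 4488) = (1 - 16*16*81)/(-8362) = (1 - 20736)*(-1/8362) = -20735*(-1/8362) = 20735/8362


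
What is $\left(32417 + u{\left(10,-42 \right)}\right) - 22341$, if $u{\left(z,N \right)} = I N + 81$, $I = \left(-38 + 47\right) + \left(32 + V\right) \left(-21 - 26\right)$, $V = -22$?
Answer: $29519$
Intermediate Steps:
$I = -461$ ($I = \left(-38 + 47\right) + \left(32 - 22\right) \left(-21 - 26\right) = 9 + 10 \left(-47\right) = 9 - 470 = -461$)
$u{\left(z,N \right)} = 81 - 461 N$ ($u{\left(z,N \right)} = - 461 N + 81 = 81 - 461 N$)
$\left(32417 + u{\left(10,-42 \right)}\right) - 22341 = \left(32417 + \left(81 - -19362\right)\right) - 22341 = \left(32417 + \left(81 + 19362\right)\right) - 22341 = \left(32417 + 19443\right) - 22341 = 51860 - 22341 = 29519$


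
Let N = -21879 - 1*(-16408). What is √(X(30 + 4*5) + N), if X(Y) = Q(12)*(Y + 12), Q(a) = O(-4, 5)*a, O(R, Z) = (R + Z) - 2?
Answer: I*√6215 ≈ 78.835*I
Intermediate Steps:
O(R, Z) = -2 + R + Z
Q(a) = -a (Q(a) = (-2 - 4 + 5)*a = -a)
N = -5471 (N = -21879 + 16408 = -5471)
X(Y) = -144 - 12*Y (X(Y) = (-1*12)*(Y + 12) = -12*(12 + Y) = -144 - 12*Y)
√(X(30 + 4*5) + N) = √((-144 - 12*(30 + 4*5)) - 5471) = √((-144 - 12*(30 + 20)) - 5471) = √((-144 - 12*50) - 5471) = √((-144 - 600) - 5471) = √(-744 - 5471) = √(-6215) = I*√6215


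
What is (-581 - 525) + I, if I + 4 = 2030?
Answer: 920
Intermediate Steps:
I = 2026 (I = -4 + 2030 = 2026)
(-581 - 525) + I = (-581 - 525) + 2026 = -1106 + 2026 = 920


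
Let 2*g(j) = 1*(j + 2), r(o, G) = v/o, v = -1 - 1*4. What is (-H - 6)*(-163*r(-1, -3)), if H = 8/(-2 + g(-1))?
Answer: 1630/3 ≈ 543.33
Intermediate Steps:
v = -5 (v = -1 - 4 = -5)
r(o, G) = -5/o
g(j) = 1 + j/2 (g(j) = (1*(j + 2))/2 = (1*(2 + j))/2 = (2 + j)/2 = 1 + j/2)
H = -16/3 (H = 8/(-2 + (1 + (½)*(-1))) = 8/(-2 + (1 - ½)) = 8/(-2 + ½) = 8/(-3/2) = 8*(-⅔) = -16/3 ≈ -5.3333)
(-H - 6)*(-163*r(-1, -3)) = (-1*(-16/3) - 6)*(-(-815)/(-1)) = (16/3 - 6)*(-(-815)*(-1)) = -(-326)*5/3 = -⅔*(-815) = 1630/3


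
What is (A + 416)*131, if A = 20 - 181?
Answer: 33405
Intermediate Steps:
A = -161
(A + 416)*131 = (-161 + 416)*131 = 255*131 = 33405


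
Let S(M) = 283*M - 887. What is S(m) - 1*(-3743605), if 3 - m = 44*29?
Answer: 3382459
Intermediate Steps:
m = -1273 (m = 3 - 44*29 = 3 - 1*1276 = 3 - 1276 = -1273)
S(M) = -887 + 283*M
S(m) - 1*(-3743605) = (-887 + 283*(-1273)) - 1*(-3743605) = (-887 - 360259) + 3743605 = -361146 + 3743605 = 3382459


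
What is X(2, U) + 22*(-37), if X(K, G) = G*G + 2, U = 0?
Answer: -812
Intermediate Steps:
X(K, G) = 2 + G² (X(K, G) = G² + 2 = 2 + G²)
X(2, U) + 22*(-37) = (2 + 0²) + 22*(-37) = (2 + 0) - 814 = 2 - 814 = -812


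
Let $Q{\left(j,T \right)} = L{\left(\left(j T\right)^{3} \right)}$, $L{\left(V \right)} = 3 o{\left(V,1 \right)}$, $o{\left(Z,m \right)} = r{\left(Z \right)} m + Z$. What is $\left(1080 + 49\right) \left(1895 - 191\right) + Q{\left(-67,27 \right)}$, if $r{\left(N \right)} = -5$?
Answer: $-17757830586$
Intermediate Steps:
$o{\left(Z,m \right)} = Z - 5 m$ ($o{\left(Z,m \right)} = - 5 m + Z = Z - 5 m$)
$L{\left(V \right)} = -15 + 3 V$ ($L{\left(V \right)} = 3 \left(V - 5\right) = 3 \left(-5 + V\right) = -15 + 3 V$)
$Q{\left(j,T \right)} = -15 + 3 T^{3} j^{3}$ ($Q{\left(j,T \right)} = -15 + 3 \left(j T\right)^{3} = -15 + 3 \left(T j\right)^{3} = -15 + 3 T^{3} j^{3}$)
$\left(1080 + 49\right) \left(1895 - 191\right) + Q{\left(-67,27 \right)} = \left(1080 + 49\right) \left(1895 - 191\right) + \left(-15 + 3 \cdot 27^{3} \left(-67\right)^{3}\right) = 1129 \cdot 1704 + \left(-15 + 3 \cdot 19683 \left(-300763\right)\right) = 1923816 - 17759754402 = -17757830586$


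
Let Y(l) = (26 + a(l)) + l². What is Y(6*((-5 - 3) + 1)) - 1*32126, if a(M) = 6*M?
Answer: -30588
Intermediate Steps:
Y(l) = 26 + l² + 6*l (Y(l) = (26 + 6*l) + l² = 26 + l² + 6*l)
Y(6*((-5 - 3) + 1)) - 1*32126 = (26 + (6*((-5 - 3) + 1))² + 6*(6*((-5 - 3) + 1))) - 1*32126 = (26 + (6*(-8 + 1))² + 6*(6*(-8 + 1))) - 32126 = (26 + (6*(-7))² + 6*(6*(-7))) - 32126 = (26 + (-42)² + 6*(-42)) - 32126 = (26 + 1764 - 252) - 32126 = 1538 - 32126 = -30588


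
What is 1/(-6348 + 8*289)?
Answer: -1/4036 ≈ -0.00024777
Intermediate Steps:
1/(-6348 + 8*289) = 1/(-6348 + 2312) = 1/(-4036) = -1/4036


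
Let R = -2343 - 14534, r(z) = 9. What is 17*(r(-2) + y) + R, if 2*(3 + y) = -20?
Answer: -16945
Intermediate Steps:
y = -13 (y = -3 + (1/2)*(-20) = -3 - 10 = -13)
R = -16877
17*(r(-2) + y) + R = 17*(9 - 13) - 16877 = 17*(-4) - 16877 = -68 - 16877 = -16945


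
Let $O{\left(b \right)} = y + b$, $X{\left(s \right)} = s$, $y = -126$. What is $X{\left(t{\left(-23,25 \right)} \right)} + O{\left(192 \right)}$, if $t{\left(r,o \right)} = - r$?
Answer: $89$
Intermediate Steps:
$O{\left(b \right)} = -126 + b$
$X{\left(t{\left(-23,25 \right)} \right)} + O{\left(192 \right)} = \left(-1\right) \left(-23\right) + \left(-126 + 192\right) = 23 + 66 = 89$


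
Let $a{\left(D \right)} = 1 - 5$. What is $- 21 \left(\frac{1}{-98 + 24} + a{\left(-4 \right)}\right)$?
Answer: $\frac{6237}{74} \approx 84.284$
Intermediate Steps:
$a{\left(D \right)} = -4$ ($a{\left(D \right)} = 1 - 5 = -4$)
$- 21 \left(\frac{1}{-98 + 24} + a{\left(-4 \right)}\right) = - 21 \left(\frac{1}{-98 + 24} - 4\right) = - 21 \left(\frac{1}{-74} - 4\right) = - 21 \left(- \frac{1}{74} - 4\right) = \left(-21\right) \left(- \frac{297}{74}\right) = \frac{6237}{74}$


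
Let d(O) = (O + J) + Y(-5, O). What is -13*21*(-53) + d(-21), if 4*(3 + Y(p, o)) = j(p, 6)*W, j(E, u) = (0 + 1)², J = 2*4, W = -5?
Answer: 57807/4 ≈ 14452.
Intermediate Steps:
J = 8
j(E, u) = 1 (j(E, u) = 1² = 1)
Y(p, o) = -17/4 (Y(p, o) = -3 + (1*(-5))/4 = -3 + (¼)*(-5) = -3 - 5/4 = -17/4)
d(O) = 15/4 + O (d(O) = (O + 8) - 17/4 = (8 + O) - 17/4 = 15/4 + O)
-13*21*(-53) + d(-21) = -13*21*(-53) + (15/4 - 21) = -273*(-53) - 69/4 = 14469 - 69/4 = 57807/4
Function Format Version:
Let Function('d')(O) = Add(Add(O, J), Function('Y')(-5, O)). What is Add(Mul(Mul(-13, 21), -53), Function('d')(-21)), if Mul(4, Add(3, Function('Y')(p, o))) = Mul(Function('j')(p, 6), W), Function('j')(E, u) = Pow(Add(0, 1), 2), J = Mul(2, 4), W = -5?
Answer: Rational(57807, 4) ≈ 14452.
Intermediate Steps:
J = 8
Function('j')(E, u) = 1 (Function('j')(E, u) = Pow(1, 2) = 1)
Function('Y')(p, o) = Rational(-17, 4) (Function('Y')(p, o) = Add(-3, Mul(Rational(1, 4), Mul(1, -5))) = Add(-3, Mul(Rational(1, 4), -5)) = Add(-3, Rational(-5, 4)) = Rational(-17, 4))
Function('d')(O) = Add(Rational(15, 4), O) (Function('d')(O) = Add(Add(O, 8), Rational(-17, 4)) = Add(Add(8, O), Rational(-17, 4)) = Add(Rational(15, 4), O))
Add(Mul(Mul(-13, 21), -53), Function('d')(-21)) = Add(Mul(Mul(-13, 21), -53), Add(Rational(15, 4), -21)) = Add(Mul(-273, -53), Rational(-69, 4)) = Add(14469, Rational(-69, 4)) = Rational(57807, 4)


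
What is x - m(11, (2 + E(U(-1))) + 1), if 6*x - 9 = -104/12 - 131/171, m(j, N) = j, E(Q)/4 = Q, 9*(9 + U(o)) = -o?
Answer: -5680/513 ≈ -11.072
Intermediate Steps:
U(o) = -9 - o/9 (U(o) = -9 + (-o)/9 = -9 - o/9)
E(Q) = 4*Q
x = -37/513 (x = 3/2 + (-104/12 - 131/171)/6 = 3/2 + (-104*1/12 - 131*1/171)/6 = 3/2 + (-26/3 - 131/171)/6 = 3/2 + (1/6)*(-1613/171) = 3/2 - 1613/1026 = -37/513 ≈ -0.072125)
x - m(11, (2 + E(U(-1))) + 1) = -37/513 - 1*11 = -37/513 - 11 = -5680/513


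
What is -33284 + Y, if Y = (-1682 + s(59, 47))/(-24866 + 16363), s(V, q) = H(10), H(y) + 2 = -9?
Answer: -283012159/8503 ≈ -33284.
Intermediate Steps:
H(y) = -11 (H(y) = -2 - 9 = -11)
s(V, q) = -11
Y = 1693/8503 (Y = (-1682 - 11)/(-24866 + 16363) = -1693/(-8503) = -1693*(-1/8503) = 1693/8503 ≈ 0.19911)
-33284 + Y = -33284 + 1693/8503 = -283012159/8503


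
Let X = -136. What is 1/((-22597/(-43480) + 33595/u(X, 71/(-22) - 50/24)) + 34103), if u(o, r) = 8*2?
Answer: 86960/3148230899 ≈ 2.7622e-5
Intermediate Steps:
u(o, r) = 16
1/((-22597/(-43480) + 33595/u(X, 71/(-22) - 50/24)) + 34103) = 1/((-22597/(-43480) + 33595/16) + 34103) = 1/((-22597*(-1/43480) + 33595*(1/16)) + 34103) = 1/((22597/43480 + 33595/16) + 34103) = 1/(182634019/86960 + 34103) = 1/(3148230899/86960) = 86960/3148230899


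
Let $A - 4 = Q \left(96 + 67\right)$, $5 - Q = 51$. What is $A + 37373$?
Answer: $29879$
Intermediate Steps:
$Q = -46$ ($Q = 5 - 51 = -46$)
$A = -7494$ ($A = 4 - 46 \left(96 + 67\right) = 4 - 7498 = -7494$)
$A + 37373 = -7494 + 37373 = 29879$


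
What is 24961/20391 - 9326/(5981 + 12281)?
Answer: 132835658/186190221 ≈ 0.71344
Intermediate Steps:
24961/20391 - 9326/(5981 + 12281) = 24961*(1/20391) - 9326/18262 = 24961/20391 - 9326*1/18262 = 24961/20391 - 4663/9131 = 132835658/186190221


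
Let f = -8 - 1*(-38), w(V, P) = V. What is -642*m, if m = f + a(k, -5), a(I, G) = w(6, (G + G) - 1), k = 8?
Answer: -23112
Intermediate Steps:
a(I, G) = 6
f = 30 (f = -8 + 38 = 30)
m = 36 (m = 30 + 6 = 36)
-642*m = -642*36 = -23112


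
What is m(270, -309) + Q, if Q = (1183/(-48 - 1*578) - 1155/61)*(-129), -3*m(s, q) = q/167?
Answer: 17134775957/6377062 ≈ 2686.9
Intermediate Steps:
m(s, q) = -q/501 (m(s, q) = -q/(3*167) = -q/501)
Q = 102579897/38186 (Q = (1183/(-48 - 578) - 1155*1/61)*(-129) = (1183/(-626) - 1155/61)*(-129) = (1183*(-1/626) - 1155/61)*(-129) = (-1183/626 - 1155/61)*(-129) = -795193/38186*(-129) = 102579897/38186 ≈ 2686.3)
m(270, -309) + Q = -1/501*(-309) + 102579897/38186 = 103/167 + 102579897/38186 = 17134775957/6377062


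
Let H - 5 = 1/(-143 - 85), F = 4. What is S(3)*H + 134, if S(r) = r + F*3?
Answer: 15879/76 ≈ 208.93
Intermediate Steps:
S(r) = 12 + r (S(r) = r + 4*3 = r + 12 = 12 + r)
H = 1139/228 (H = 5 + 1/(-143 - 85) = 5 + 1/(-228) = 5 - 1/228 = 1139/228 ≈ 4.9956)
S(3)*H + 134 = (12 + 3)*(1139/228) + 134 = 15*(1139/228) + 134 = 5695/76 + 134 = 15879/76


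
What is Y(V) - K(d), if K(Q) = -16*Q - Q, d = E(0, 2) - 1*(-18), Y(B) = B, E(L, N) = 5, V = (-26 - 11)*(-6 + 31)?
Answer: -534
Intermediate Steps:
V = -925 (V = -37*25 = -925)
d = 23 (d = 5 - 1*(-18) = 5 + 18 = 23)
K(Q) = -17*Q
Y(V) - K(d) = -925 - (-17)*23 = -925 - 1*(-391) = -925 + 391 = -534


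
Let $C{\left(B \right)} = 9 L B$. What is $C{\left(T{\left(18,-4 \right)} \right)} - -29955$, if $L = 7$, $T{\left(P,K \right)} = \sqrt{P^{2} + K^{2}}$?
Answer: $29955 + 126 \sqrt{85} \approx 31117.0$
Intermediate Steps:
$T{\left(P,K \right)} = \sqrt{K^{2} + P^{2}}$
$C{\left(B \right)} = 63 B$ ($C{\left(B \right)} = 9 \cdot 7 B = 63 B$)
$C{\left(T{\left(18,-4 \right)} \right)} - -29955 = 63 \sqrt{\left(-4\right)^{2} + 18^{2}} - -29955 = 63 \sqrt{16 + 324} + 29955 = 63 \sqrt{340} + 29955 = 63 \cdot 2 \sqrt{85} + 29955 = 126 \sqrt{85} + 29955 = 29955 + 126 \sqrt{85}$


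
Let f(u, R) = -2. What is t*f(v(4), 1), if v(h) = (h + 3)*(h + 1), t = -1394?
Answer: 2788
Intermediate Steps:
v(h) = (1 + h)*(3 + h) (v(h) = (3 + h)*(1 + h) = (1 + h)*(3 + h))
t*f(v(4), 1) = -1394*(-2) = 2788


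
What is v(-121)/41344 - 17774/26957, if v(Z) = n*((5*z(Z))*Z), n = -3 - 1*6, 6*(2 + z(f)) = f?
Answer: -419841133/117316864 ≈ -3.5787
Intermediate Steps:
z(f) = -2 + f/6
n = -9 (n = -3 - 6 = -9)
v(Z) = -9*Z*(-10 + 5*Z/6) (v(Z) = -9*5*(-2 + Z/6)*Z = -9*(-10 + 5*Z/6)*Z = -9*Z*(-10 + 5*Z/6))
v(-121)/41344 - 17774/26957 = ((15/2)*(-121)*(12 - 1*(-121)))/41344 - 17774/26957 = ((15/2)*(-121)*(12 + 121))*(1/41344) - 17774*1/26957 = ((15/2)*(-121)*133)*(1/41344) - 17774/26957 = -241395/2*1/41344 - 17774/26957 = -12705/4352 - 17774/26957 = -419841133/117316864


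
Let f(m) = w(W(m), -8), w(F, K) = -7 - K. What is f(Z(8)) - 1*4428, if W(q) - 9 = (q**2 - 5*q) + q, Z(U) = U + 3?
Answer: -4427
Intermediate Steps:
Z(U) = 3 + U
W(q) = 9 + q**2 - 4*q (W(q) = 9 + ((q**2 - 5*q) + q) = 9 + (q**2 - 4*q) = 9 + q**2 - 4*q)
f(m) = 1 (f(m) = -7 - 1*(-8) = -7 + 8 = 1)
f(Z(8)) - 1*4428 = 1 - 1*4428 = 1 - 4428 = -4427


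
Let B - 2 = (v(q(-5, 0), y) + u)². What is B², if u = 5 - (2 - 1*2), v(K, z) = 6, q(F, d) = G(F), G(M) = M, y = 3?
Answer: 15129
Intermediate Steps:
q(F, d) = F
u = 5 (u = 5 - (2 - 2) = 5 - 1*0 = 5 + 0 = 5)
B = 123 (B = 2 + (6 + 5)² = 2 + 11² = 2 + 121 = 123)
B² = 123² = 15129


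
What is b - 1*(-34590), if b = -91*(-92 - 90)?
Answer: 51152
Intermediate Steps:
b = 16562 (b = -91*(-182) = 16562)
b - 1*(-34590) = 16562 - 1*(-34590) = 16562 + 34590 = 51152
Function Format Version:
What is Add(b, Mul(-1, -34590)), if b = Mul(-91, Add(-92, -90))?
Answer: 51152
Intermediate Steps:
b = 16562 (b = Mul(-91, -182) = 16562)
Add(b, Mul(-1, -34590)) = Add(16562, Mul(-1, -34590)) = Add(16562, 34590) = 51152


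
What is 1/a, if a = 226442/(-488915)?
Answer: -488915/226442 ≈ -2.1591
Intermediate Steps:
a = -226442/488915 (a = 226442*(-1/488915) = -226442/488915 ≈ -0.46315)
1/a = 1/(-226442/488915) = -488915/226442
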